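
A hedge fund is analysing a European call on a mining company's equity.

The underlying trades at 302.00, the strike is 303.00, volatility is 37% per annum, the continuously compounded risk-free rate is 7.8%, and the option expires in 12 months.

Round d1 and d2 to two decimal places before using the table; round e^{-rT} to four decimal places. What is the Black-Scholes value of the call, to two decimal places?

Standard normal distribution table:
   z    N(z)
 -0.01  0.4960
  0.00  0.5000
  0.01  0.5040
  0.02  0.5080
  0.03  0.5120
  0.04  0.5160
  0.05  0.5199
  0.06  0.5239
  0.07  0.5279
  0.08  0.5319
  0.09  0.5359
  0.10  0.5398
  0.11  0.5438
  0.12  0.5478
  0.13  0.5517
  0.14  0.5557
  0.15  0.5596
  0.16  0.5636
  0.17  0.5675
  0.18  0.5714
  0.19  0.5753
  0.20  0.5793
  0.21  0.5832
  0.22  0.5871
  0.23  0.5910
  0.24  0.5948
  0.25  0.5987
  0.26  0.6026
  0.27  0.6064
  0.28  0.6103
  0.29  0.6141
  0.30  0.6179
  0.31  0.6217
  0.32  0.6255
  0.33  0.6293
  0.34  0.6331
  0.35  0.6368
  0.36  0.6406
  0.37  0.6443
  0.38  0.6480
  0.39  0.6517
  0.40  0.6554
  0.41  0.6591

54.43

σ√T = 0.37·√1 = 0.3700
d₁ = [ln(302/303) + (0.078 + 0.37²/2)·1] / 0.3700 = [-0.0033 + 0.1464] / 0.3700 = 0.3869 → 0.39
d₂ = d₁ − σ√T = 0.3869 − 0.3700 = 0.0169 → 0.02
exp(−rT) = exp(−0.078·1) = 0.9250
N(d₁) = N(0.39) = 0.6517;  N(d₂) = N(0.02) = 0.5080
C = 302·0.6517 − 303·0.9250·0.5080 = 196.8134 − 142.3797 = 54.4337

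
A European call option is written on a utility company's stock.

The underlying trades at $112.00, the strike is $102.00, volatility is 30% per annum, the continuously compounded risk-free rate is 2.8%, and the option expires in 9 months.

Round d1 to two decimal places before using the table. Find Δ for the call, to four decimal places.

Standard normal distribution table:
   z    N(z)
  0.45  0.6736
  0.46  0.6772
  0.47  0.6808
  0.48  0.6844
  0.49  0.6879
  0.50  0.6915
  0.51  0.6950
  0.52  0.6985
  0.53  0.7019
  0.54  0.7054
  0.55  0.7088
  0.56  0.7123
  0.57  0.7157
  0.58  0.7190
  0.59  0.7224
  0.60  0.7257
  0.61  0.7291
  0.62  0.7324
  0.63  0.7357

0.7157

σ√T = 0.3 × 0.8660 = 0.2598
d₁ = [ln(112/102) + (0.028 + ½·0.3²)·0.75] / (σ√T) = (0.0935 + 0.0547) / 0.2598 = 0.5707 which rounds to 0.57
N(d₁) = N(0.57) = 0.7157
Δ_call = N(d₁) = 0.7157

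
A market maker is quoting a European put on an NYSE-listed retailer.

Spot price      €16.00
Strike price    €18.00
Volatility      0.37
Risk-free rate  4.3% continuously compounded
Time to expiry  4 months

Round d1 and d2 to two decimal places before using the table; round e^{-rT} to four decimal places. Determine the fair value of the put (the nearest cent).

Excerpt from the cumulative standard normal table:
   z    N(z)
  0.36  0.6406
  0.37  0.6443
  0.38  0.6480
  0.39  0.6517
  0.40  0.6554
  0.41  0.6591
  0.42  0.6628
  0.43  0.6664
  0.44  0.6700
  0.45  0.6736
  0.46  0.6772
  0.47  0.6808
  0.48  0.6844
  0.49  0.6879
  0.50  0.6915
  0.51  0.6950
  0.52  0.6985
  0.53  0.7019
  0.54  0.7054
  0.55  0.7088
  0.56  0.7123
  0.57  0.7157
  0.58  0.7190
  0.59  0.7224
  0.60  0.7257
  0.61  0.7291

€2.45

σ√T = 0.37 × 0.5774 = 0.2136
d₁ = [ln(16/18) + (0.043 + 0.37²/2)·0.3333] / 0.2136 = [-0.1178 + 0.0371] / 0.2136 = -0.3775 ≈ -0.38
d₂ = d₁ − σ√T = -0.3775 − 0.2136 = -0.5911 ≈ -0.59
e^(−rT) = e^(−0.043·0.3333) = 0.9858
N(−d₂) = N(0.59) = 0.7224;  N(−d₁) = N(0.38) = 0.6480
P = 18·0.9858·0.7224 − 16·0.6480 = 12.8186 − 10.3680 = 2.4506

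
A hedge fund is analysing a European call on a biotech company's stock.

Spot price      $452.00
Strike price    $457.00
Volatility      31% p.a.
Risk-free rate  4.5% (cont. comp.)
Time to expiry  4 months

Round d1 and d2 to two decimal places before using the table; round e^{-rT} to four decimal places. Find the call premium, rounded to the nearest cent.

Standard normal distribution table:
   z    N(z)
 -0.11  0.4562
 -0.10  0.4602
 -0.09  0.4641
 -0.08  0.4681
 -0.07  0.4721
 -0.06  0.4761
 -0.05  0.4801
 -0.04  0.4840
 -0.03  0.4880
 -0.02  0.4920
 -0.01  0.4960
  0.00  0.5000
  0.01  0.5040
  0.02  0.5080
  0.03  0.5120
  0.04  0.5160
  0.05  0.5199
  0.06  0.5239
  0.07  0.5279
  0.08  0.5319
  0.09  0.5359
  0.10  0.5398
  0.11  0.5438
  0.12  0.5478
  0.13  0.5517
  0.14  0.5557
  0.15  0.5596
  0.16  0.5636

$33.26

σ√T = 0.31·√0.3333 = 0.1790
ln(S/K) + (r + σ²/2)T = ln(452/457) + (0.045 + 0.31²/2)·0.3333 = -0.0110 + 0.0310 = 0.0200
d₁ = 0.0200 / 0.1790 = 0.1118 which rounds to 0.11
d₂ = d₁ − σ√T = 0.1118 − 0.1790 = -0.0671 which rounds to -0.07
exp(−rT) = exp(−0.045·0.3333) = 0.9851
C = 452·N(0.11) − 457·0.9851·N(-0.07) = 452·0.5438 − 457·0.9851·0.4721 = 245.7976 − 212.5350 = 33.2626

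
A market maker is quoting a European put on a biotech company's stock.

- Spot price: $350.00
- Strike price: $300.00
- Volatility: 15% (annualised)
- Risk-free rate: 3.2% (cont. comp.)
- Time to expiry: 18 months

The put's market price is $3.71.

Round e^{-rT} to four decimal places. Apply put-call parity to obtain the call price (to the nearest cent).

$67.78

e^(−rT) = e^(−0.032·1.5) = 0.9531
Put-call parity: C − P = S − K·e^(−rT) = 350 − 300·0.9531 = 350 − 285.9300 = 64.0700
C = P + (C − P) = 3.71 + (64.0700) = 67.7800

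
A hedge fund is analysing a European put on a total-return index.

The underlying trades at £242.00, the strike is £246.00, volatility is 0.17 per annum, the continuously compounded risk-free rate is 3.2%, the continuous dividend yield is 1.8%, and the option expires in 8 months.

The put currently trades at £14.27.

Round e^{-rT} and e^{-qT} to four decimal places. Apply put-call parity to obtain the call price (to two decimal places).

e^(−qT) = e^(−0.018·0.6667) = 0.9881;  e^(−rT) = e^(−0.032·0.6667) = 0.9789
Put-call parity: C − P = S·e^(−qT) − K·e^(−rT) = 242·0.9881 − 246·0.9789 = 239.1202 − 240.8094 = -1.6892
C = P + (C − P) = 14.27 + (-1.6892) = 12.5808

£12.58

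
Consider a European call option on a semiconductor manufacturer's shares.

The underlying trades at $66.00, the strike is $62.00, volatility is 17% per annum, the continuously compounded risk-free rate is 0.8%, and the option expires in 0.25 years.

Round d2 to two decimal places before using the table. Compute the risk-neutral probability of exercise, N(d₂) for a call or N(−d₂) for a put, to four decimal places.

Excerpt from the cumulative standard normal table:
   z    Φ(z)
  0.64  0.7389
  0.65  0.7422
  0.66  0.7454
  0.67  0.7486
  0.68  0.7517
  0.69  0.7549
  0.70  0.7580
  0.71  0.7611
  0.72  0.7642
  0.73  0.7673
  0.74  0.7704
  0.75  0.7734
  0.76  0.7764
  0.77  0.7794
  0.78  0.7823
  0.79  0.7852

σ√T = 0.17·√0.25 = 0.0850
d₁ = [ln(66/62) + (0.008 + 0.17²/2)·0.25] / 0.0850 = [0.0625 + 0.0056] / 0.0850 = 0.8016 ≈ 0.80
d₂ = d₁ − σ√T = 0.8016 − 0.0850 = 0.7166 ≈ 0.72
Pr(exercise) under Q = N(d₂) = 0.7642

0.7642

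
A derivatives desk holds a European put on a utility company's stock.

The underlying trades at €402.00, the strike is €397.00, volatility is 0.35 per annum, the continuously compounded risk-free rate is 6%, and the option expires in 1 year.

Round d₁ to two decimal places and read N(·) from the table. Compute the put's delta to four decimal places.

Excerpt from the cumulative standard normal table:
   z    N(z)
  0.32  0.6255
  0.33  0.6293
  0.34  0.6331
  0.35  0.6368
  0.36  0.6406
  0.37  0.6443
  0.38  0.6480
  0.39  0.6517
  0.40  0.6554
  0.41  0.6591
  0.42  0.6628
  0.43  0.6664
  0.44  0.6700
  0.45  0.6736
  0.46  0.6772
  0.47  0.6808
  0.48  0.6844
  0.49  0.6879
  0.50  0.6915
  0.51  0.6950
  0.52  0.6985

σ√T = 0.35·√1 = 0.3500
d₁ = [ln(402/397) + (0.06 + ½·0.35²)·1] / (σ√T) = (0.0125 + 0.1212) / 0.3500 = 0.3822 which rounds to 0.38
N(d₁) = N(0.38) = 0.6480
Δ_put = N(d₁) − 1 = 0.6480 − 1 = -0.3520

-0.3520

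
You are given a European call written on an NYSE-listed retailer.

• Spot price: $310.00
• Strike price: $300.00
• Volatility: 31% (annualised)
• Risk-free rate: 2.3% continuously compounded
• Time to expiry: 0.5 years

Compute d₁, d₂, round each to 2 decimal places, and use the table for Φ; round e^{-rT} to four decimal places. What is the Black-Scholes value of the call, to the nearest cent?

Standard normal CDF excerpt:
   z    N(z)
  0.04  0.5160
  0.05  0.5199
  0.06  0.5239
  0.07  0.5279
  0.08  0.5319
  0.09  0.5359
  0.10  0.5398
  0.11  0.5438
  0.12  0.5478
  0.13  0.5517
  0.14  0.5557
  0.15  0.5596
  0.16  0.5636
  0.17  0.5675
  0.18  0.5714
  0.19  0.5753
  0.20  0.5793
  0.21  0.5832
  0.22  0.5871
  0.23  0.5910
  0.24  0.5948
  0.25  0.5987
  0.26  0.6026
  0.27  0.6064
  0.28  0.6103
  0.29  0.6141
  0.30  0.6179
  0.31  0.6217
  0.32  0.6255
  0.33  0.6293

$33.79

σ√T = 0.31 × 0.7071 = 0.2192
d₁ = [ln(310/300) + (0.023 + 0.31²/2)·0.5] / 0.2192 = [0.0328 + 0.0355] / 0.2192 = 0.3117 which rounds to 0.31
d₂ = d₁ − σ√T = 0.3117 − 0.2192 = 0.0924 which rounds to 0.09
e^(−rT) = e^(−0.023·0.5) = 0.9886
C = 310·N(0.31) − 300·0.9886·N(0.09) = 310·0.6217 − 300·0.9886·0.5359 = 192.7270 − 158.9372 = 33.7898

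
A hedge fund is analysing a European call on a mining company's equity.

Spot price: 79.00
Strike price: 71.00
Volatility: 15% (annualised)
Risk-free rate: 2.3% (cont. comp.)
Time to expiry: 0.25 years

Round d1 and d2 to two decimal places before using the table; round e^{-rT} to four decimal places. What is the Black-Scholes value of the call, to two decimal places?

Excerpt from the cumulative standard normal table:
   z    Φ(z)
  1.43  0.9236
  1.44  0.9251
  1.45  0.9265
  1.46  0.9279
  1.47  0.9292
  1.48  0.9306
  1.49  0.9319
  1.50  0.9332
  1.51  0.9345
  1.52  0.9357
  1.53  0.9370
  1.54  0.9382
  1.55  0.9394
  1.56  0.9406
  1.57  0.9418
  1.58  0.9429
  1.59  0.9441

σ√T = 0.15·√0.25 = 0.0750
ln(S/K) + (r + σ²/2)T = ln(79/71) + (0.023 + 0.15²/2)·0.25 = 0.1068 + 0.0086 = 0.1153
d₁ = 0.1153 / 0.0750 = 1.5377 which rounds to 1.54
d₂ = d₁ − σ√T = 1.5377 − 0.0750 = 1.4627 which rounds to 1.46
e^(−rT) = e^(−0.023·0.25) = 0.9943
N(d₁) = N(1.54) = 0.9382;  N(d₂) = N(1.46) = 0.9279
C = 79·0.9382 − 71·0.9943·0.9279 = 74.1178 − 65.5054 = 8.6124

8.61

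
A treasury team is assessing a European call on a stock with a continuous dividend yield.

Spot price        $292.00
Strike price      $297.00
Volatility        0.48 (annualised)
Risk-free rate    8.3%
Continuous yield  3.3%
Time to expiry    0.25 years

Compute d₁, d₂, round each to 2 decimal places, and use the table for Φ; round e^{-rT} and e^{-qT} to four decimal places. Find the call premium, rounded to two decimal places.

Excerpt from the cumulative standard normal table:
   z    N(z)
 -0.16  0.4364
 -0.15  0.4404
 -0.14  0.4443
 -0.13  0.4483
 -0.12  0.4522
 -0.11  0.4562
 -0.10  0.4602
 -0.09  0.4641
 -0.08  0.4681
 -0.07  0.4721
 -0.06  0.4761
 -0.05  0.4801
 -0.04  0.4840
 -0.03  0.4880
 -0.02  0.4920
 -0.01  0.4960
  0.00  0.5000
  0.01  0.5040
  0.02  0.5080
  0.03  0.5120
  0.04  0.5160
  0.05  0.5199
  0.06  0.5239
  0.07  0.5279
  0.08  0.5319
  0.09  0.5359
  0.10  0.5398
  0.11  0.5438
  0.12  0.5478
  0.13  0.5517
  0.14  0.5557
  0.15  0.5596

σ√T = 0.48 × 0.5000 = 0.2400
d₁ = [ln(292/297) + (0.083 − 0.033 + ½·0.48²)·0.25] / (σ√T) = (-0.0170 + 0.0413) / 0.2400 = 0.1013 ⇒ 0.10
d₂ = 0.1013 − 0.2400 = -0.1387 ⇒ -0.14
exp(−qT) = exp(−0.033·0.25) = 0.9918;  exp(−rT) = exp(−0.083·0.25) = 0.9795
N(d₁) = N(0.10) = 0.5398;  N(d₂) = N(-0.14) = 0.4443
C = 292·0.9918·0.5398 − 297·0.9795·0.4443 = 156.3291 − 129.2520 = 27.0771

$27.08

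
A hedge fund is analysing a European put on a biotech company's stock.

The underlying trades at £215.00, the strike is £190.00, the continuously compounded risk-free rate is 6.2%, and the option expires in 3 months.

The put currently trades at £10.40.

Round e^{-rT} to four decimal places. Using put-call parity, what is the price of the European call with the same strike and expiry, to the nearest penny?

£38.33

e^(−rT) = e^(−0.062·0.25) = 0.9846
Put-call parity: C − P = S − K·e^(−rT) = 215 − 190·0.9846 = 215 − 187.0740 = 27.9260
C = P + (C − P) = 10.40 + (27.9260) = 38.3260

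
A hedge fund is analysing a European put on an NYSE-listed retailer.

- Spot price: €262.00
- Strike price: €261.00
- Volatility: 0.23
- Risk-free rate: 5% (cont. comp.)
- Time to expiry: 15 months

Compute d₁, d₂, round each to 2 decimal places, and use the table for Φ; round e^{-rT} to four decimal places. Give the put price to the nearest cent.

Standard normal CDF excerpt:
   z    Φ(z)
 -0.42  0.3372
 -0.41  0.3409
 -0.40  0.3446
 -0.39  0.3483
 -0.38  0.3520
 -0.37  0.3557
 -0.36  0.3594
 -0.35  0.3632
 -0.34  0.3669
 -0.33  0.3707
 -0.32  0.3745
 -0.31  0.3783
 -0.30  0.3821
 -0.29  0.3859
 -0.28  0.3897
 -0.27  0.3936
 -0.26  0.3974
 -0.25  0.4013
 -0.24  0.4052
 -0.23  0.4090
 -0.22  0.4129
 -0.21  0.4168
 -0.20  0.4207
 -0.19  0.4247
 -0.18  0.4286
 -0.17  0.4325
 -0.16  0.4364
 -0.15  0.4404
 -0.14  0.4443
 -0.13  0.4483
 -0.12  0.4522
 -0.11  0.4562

€18.66

σ√T = 0.23 × 1.1180 = 0.2571
d₁ = [ln(262/261) + (0.05 + 0.23²/2)·1.25] / 0.2571 = [0.0038 + 0.0956] / 0.2571 = 0.3865 → 0.39
d₂ = d₁ − σ√T = 0.3865 − 0.2571 = 0.1293 → 0.13
e^(−rT) = e^(−0.05·1.25) = 0.9394
N(−d₂) = N(-0.13) = 0.4483;  N(−d₁) = N(-0.39) = 0.3483
P = 261·0.9394·0.4483 − 262·0.3483 = 109.9157 − 91.2546 = 18.6611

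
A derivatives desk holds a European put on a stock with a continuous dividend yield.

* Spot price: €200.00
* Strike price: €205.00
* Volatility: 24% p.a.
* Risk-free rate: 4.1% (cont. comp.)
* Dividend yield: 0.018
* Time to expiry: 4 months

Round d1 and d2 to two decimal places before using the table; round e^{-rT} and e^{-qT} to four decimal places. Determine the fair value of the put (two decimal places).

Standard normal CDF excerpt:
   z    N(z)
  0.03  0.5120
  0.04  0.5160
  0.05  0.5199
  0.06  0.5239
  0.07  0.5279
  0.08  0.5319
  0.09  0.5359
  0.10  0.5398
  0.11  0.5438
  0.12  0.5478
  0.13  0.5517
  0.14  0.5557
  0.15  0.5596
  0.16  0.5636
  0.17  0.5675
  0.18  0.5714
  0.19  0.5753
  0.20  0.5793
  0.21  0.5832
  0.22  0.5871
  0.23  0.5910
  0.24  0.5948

€12.98

σ√T = 0.24 × 0.5774 = 0.1386
d₁ = [ln(200/205) + (0.041 − 0.018 + ½·0.24²)·0.3333] / (σ√T) = (-0.0247 + 0.0173) / 0.1386 = -0.0536 → -0.05
d₂ = -0.0536 − 0.1386 = -0.1922 → -0.19
e^(−qT) = e^(−0.018·0.3333) = 0.9940;  e^(−rT) = e^(−0.041·0.3333) = 0.9864
P = 205·0.9864·N(0.19) − 200·0.9940·N(0.05) = 205·0.9864·0.5753 − 200·0.9940·0.5199 = 116.3326 − 103.3561 = 12.9764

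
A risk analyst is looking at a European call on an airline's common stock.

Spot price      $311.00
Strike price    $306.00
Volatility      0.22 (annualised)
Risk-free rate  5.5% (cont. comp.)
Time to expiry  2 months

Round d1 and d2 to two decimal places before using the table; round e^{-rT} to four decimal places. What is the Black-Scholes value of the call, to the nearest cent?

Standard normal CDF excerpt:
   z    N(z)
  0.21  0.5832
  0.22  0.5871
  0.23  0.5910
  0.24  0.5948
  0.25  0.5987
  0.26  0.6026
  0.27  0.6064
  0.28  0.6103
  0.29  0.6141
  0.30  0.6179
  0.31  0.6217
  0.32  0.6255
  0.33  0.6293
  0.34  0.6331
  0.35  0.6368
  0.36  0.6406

σ√T = 0.22·√0.1667 = 0.0898
d₁ = [ln(311/306) + (0.055 + 0.22²/2)·0.1667] / 0.0898 = [0.0162 + 0.0132] / 0.0898 = 0.3274 → 0.33
d₂ = d₁ − σ√T = 0.3274 − 0.0898 = 0.2376 → 0.24
e^(−rT) = e^(−0.055·0.1667) = 0.9909
N(d₁) = N(0.33) = 0.6293;  N(d₂) = N(0.24) = 0.5948
C = 311·0.6293 − 306·0.9909·0.5948 = 195.7123 − 180.3525 = 15.3598

$15.36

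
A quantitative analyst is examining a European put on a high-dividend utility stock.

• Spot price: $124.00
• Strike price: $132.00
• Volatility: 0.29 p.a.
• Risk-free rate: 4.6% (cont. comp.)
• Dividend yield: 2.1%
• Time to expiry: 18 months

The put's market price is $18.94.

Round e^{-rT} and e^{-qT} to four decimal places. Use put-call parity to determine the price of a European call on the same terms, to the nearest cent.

$15.90

exp(−qT) = exp(−0.021·1.5) = 0.9690;  exp(−rT) = exp(−0.046·1.5) = 0.9333
Put-call parity: C − P = S·e^(−qT) − K·e^(−rT) = 124·0.9690 − 132·0.9333 = 120.1560 − 123.1956 = -3.0396
C = P + (C − P) = 18.94 + (-3.0396) = 15.9004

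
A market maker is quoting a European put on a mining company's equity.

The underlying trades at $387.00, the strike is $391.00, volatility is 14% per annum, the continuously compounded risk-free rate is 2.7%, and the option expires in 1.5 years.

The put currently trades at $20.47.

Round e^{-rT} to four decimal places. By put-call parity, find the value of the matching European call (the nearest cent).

exp(−rT) = exp(−0.027·1.5) = 0.9603
Put-call parity: C − P = S − K·e^(−rT) = 387 − 391·0.9603 = 387 − 375.4773 = 11.5227
C = P + (C − P) = 20.47 + (11.5227) = 31.9927

$31.99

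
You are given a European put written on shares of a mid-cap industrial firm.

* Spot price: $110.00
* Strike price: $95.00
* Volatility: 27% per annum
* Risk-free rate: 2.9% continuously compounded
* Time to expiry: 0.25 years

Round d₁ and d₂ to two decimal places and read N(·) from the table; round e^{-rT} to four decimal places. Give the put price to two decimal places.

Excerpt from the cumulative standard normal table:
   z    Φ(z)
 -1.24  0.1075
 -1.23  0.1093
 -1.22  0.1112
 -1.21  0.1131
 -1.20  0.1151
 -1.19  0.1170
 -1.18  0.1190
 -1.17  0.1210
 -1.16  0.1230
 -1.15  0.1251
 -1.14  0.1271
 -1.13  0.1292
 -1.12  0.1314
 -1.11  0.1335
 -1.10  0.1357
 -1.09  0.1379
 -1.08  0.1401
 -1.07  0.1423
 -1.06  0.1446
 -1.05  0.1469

$0.98

T = 0.25;  σ√T = 0.1350
d₁ = [ln(110/95) + (0.029 + ½·0.27²)·0.25] / (σ√T) = (0.1466 + 0.0164) / 0.1350 = 1.2072 → 1.21
d₂ = 1.2072 − 0.1350 = 1.0722 → 1.07
exp(−rT) = exp(−0.029·0.25) = 0.9928
N(−d₂) = N(-1.07) = 0.1423;  N(−d₁) = N(-1.21) = 0.1131
P = 95·0.9928·0.1423 − 110·0.1131 = 13.4212 − 12.4410 = 0.9802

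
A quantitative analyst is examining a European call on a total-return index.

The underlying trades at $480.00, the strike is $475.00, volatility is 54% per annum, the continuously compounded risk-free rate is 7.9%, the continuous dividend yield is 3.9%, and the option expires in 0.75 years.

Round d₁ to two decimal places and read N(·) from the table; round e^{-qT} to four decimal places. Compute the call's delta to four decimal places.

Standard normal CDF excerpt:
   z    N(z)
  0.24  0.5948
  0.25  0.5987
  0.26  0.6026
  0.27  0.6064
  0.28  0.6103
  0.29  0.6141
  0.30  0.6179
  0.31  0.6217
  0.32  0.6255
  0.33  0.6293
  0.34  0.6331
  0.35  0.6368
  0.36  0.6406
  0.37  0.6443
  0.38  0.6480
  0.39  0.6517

T = 0.75;  σ√T = 0.4677
d₁ = [ln(480/475) + (0.079 − 0.039 + 0.54²/2)·0.75] / 0.4677 = [0.0105 + 0.1394] / 0.4677 = 0.3204 → 0.32
N(d₁) = N(0.32) = 0.6255
Δ_call = e^(−qT)·N(d₁) = 0.9712·0.6255 = 0.6075

0.6075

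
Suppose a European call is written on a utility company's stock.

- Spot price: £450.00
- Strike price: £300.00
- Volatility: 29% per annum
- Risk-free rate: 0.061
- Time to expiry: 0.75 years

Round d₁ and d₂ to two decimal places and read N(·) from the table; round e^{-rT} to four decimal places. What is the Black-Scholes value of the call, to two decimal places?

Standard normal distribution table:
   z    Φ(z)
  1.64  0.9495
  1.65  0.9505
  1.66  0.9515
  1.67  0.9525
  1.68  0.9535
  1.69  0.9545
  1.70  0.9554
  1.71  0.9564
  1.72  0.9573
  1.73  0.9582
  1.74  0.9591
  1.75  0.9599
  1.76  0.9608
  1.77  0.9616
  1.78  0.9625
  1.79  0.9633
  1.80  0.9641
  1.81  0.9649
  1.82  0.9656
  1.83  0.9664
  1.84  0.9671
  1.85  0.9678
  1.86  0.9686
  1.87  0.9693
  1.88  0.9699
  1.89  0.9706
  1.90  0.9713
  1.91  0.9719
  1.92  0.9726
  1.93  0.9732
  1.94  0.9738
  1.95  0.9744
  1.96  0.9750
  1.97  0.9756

£164.69

σ√T = 0.29 × 0.8660 = 0.2511
d₁ = [ln(450/300) + (0.061 + ½·0.29²)·0.75] / (σ√T) = (0.4055 + 0.0773) / 0.2511 = 1.9222 ≈ 1.92
d₂ = 1.9222 − 0.2511 = 1.6710 ≈ 1.67
exp(−rT) = exp(−0.061·0.75) = 0.9553
N(d₁) = N(1.92) = 0.9726;  N(d₂) = N(1.67) = 0.9525
C = 450·0.9726 − 300·0.9553·0.9525 = 437.6700 − 272.9770 = 164.6930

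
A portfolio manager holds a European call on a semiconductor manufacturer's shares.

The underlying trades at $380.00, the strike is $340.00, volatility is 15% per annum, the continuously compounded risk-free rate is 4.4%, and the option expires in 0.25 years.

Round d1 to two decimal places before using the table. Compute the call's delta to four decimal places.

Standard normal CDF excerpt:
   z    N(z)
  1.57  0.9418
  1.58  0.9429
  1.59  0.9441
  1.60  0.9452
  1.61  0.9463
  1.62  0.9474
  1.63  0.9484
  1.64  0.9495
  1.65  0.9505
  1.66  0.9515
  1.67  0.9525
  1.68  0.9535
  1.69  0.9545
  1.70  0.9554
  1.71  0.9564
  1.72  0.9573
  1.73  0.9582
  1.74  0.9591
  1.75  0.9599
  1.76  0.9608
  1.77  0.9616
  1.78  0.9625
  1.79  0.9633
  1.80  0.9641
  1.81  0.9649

0.9525

σ√T = 0.15 × 0.5000 = 0.0750
d₁ = [ln(380/340) + (0.044 + 0.15²/2)·0.25] / 0.0750 = [0.1112 + 0.0138] / 0.0750 = 1.6672 ⇒ 1.67
N(d₁) = N(1.67) = 0.9525
Δ_call = N(d₁) = 0.9525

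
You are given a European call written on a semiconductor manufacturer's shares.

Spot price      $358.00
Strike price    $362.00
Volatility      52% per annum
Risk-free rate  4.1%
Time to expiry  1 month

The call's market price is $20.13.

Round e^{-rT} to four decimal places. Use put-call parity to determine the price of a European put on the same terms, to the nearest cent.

e^(−rT) = e^(−0.041·0.08333) = 0.9966
Put-call parity: C − P = S − K·e^(−rT) = 358 − 362·0.9966 = 358 − 360.7692 = -2.7692
P = C − (C − P) = 20.13 − (-2.7692) = 22.8992

$22.90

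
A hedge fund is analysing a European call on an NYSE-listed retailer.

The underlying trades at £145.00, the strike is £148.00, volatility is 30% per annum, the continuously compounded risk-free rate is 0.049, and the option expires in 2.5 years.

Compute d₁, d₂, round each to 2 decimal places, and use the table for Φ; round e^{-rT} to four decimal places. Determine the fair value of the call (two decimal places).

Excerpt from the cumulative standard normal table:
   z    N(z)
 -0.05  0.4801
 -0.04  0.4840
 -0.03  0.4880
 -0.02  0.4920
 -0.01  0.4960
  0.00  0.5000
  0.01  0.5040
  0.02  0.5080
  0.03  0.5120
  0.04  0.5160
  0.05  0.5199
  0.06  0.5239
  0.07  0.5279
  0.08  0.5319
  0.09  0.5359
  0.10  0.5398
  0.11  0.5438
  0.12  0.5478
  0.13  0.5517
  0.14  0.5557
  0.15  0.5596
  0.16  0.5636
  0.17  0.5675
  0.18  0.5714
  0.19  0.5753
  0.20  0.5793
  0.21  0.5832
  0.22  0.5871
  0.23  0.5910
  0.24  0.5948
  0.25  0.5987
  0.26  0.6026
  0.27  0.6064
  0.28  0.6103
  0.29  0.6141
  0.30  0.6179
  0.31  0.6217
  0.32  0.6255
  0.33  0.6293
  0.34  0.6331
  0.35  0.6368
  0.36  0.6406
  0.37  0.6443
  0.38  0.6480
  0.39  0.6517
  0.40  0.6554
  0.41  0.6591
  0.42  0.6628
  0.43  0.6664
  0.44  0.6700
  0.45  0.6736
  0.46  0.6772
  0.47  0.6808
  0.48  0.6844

σ√T = 0.3 × 1.5811 = 0.4743
d₁ = [ln(145/148) + (0.049 + ½·0.3²)·2.5] / (σ√T) = (-0.0205 + 0.2350) / 0.4743 = 0.4523 ⇒ 0.45
d₂ = 0.4523 − 0.4743 = -0.0221 ⇒ -0.02
e^(−rT) = e^(−0.049·2.5) = 0.8847
N(d₁) = N(0.45) = 0.6736;  N(d₂) = N(-0.02) = 0.4920
C = 145·0.6736 − 148·0.8847·0.4920 = 97.6720 − 64.4203 = 33.2517

£33.25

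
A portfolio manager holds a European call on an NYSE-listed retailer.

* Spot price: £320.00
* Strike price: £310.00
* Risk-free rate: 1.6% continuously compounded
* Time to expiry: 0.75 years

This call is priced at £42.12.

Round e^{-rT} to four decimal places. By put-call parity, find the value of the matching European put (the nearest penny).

exp(−rT) = exp(−0.016·0.75) = 0.9881
Put-call parity: C − P = S − K·e^(−rT) = 320 − 310·0.9881 = 320 − 306.3110 = 13.6890
P = C − (C − P) = 42.12 − (13.6890) = 28.4310

£28.43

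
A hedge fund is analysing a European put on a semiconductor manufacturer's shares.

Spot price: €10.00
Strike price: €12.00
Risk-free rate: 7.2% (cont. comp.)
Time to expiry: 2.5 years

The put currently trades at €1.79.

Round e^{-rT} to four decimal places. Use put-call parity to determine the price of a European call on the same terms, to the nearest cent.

€1.77

exp(−rT) = exp(−0.072·2.5) = 0.8353
Put-call parity: C − P = S − K·e^(−rT) = 10 − 12·0.8353 = 10 − 10.0236 = -0.0236
C = P + (C − P) = 1.79 + (-0.0236) = 1.7664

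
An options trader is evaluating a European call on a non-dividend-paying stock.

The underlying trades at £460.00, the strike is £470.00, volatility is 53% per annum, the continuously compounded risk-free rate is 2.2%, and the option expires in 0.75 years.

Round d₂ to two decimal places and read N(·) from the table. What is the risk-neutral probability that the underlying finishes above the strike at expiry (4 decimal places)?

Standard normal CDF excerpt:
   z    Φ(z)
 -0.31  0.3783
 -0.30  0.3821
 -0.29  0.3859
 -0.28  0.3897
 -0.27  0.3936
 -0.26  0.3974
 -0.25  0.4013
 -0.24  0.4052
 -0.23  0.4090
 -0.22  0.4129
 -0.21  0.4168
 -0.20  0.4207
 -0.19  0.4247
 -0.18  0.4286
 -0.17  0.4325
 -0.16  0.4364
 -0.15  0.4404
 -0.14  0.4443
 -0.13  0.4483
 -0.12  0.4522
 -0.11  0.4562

σ√T = 0.53 × 0.8660 = 0.4590
d₁ = [ln(460/470) + (0.022 + 0.53²/2)·0.75] / 0.4590 = [-0.0215 + 0.1218] / 0.4590 = 0.2186 → 0.22
d₂ = d₁ − σ√T = 0.2186 − 0.4590 = -0.2404 → -0.24
Pr(exercise) under Q = N(d₂) = 0.4052

0.4052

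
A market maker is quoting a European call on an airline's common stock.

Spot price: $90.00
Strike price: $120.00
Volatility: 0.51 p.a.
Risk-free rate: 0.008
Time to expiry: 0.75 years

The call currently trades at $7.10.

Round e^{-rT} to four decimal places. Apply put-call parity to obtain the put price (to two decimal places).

exp(−rT) = exp(−0.008·0.75) = 0.9940
Put-call parity: C − P = S − K·e^(−rT) = 90 − 120·0.9940 = 90 − 119.2800 = -29.2800
P = C − (C − P) = 7.10 − (-29.2800) = 36.3800

$36.38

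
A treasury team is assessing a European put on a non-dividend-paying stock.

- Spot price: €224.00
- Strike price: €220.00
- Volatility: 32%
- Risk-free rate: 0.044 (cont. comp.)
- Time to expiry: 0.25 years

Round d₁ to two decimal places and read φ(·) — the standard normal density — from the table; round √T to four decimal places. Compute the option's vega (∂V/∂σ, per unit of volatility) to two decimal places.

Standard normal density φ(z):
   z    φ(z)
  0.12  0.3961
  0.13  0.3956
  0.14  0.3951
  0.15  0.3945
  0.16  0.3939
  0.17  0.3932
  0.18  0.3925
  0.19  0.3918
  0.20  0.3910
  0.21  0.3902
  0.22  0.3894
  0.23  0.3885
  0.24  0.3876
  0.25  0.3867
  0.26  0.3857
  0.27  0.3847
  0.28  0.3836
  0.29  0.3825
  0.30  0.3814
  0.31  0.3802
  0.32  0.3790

T = 0.25;  σ√T = 0.1600
d₁ = [ln(224/220) + (0.044 + 0.32²/2)·0.25] / 0.1600 = [0.0180 + 0.0238] / 0.1600 = 0.2614 → 0.26
√T = √0.25 = 0.5000
φ(d₁) = φ(0.26) = 0.3857
vega = S·φ(d₁)·√T = 224·0.3857·0.5000 = 43.1984

43.20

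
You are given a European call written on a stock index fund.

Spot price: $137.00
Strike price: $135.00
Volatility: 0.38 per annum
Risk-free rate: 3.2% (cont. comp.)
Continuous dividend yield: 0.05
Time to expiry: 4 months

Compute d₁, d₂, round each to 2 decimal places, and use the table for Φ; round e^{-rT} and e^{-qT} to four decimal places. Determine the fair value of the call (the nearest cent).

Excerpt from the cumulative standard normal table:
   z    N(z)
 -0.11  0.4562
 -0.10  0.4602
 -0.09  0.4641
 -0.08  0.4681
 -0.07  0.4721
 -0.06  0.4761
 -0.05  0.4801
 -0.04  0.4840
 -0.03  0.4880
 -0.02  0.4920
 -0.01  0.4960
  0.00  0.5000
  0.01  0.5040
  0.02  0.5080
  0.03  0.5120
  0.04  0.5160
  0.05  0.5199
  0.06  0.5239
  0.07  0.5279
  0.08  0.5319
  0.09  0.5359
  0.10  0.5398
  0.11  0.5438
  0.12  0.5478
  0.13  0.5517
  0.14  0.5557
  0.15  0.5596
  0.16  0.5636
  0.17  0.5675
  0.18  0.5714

σ√T = 0.38 × 0.5774 = 0.2194
d₁ = [ln(137/135) + (0.032 − 0.05 + 0.38²/2)·0.3333] / 0.2194 = [0.0147 + 0.0181] / 0.2194 = 0.1494 ⇒ 0.15
d₂ = d₁ − σ√T = 0.1494 − 0.2194 = -0.0700 ⇒ -0.07
e^(−qT) = e^(−0.05·0.3333) = 0.9835;  e^(−rT) = e^(−0.032·0.3333) = 0.9894
C = 137·0.9835·N(0.15) − 135·0.9894·N(-0.07) = 137·0.9835·0.5596 − 135·0.9894·0.4721 = 75.4002 − 63.0579 = 12.3423

$12.34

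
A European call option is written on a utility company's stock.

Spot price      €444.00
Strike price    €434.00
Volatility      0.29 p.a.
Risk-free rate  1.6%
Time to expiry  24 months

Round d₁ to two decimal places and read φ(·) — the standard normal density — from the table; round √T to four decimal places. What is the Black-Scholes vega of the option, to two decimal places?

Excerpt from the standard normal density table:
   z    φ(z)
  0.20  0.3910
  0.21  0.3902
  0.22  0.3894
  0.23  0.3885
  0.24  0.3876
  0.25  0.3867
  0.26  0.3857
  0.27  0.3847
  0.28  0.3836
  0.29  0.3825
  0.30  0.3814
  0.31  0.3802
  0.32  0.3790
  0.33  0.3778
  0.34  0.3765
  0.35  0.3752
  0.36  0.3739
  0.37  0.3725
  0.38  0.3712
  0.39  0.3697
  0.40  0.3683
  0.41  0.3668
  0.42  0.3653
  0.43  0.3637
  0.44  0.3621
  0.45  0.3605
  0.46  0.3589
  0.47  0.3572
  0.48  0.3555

236.41

σ√T = 0.29·√2 = 0.4101
ln(S/K) + (r + σ²/2)T = ln(444/434) + (0.016 + 0.29²/2)·2 = 0.0228 + 0.1161 = 0.1389
d₁ = 0.1389 / 0.4101 = 0.3386 → 0.34
√T = √2 = 1.4142
φ(d₁) = φ(0.34) = 0.3765
vega = S·φ(d₁)·√T = 444·0.3765·1.4142 = 236.4062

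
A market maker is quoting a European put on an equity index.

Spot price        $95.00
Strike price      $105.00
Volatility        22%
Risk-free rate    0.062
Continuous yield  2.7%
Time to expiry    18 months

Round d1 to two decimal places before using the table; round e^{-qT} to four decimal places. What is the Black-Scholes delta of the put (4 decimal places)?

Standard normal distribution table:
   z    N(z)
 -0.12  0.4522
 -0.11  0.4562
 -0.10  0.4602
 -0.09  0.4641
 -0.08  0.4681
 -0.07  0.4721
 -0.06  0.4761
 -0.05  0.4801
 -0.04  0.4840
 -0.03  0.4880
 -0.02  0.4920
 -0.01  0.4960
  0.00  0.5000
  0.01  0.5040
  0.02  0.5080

-0.4955

T = 1.5;  σ√T = 0.2694
ln(S/K) + (r − q + σ²/2)T = ln(95/105) + (0.062 − 0.027 + 0.22²/2)·1.5 = -0.1001 + 0.0888 = -0.0113
d₁ = -0.0113 / 0.2694 = -0.0419 ≈ -0.04
N(d₁) = N(-0.04) = 0.4840
Δ_put = e^(−qT)·(N(d₁) − 1) = 0.9603·(0.4840 − 1) = -0.4955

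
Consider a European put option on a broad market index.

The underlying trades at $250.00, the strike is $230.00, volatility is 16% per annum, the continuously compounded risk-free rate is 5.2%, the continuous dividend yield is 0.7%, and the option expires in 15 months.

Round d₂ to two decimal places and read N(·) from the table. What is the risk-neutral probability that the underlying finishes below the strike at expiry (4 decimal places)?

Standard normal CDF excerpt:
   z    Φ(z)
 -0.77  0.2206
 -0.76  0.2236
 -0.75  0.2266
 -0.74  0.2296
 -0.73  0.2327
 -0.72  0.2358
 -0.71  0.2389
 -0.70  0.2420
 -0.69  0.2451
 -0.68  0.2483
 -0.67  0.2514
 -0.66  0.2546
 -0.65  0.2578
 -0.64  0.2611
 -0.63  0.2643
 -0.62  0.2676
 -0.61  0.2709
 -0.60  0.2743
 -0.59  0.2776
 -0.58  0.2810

σ√T = 0.16·√1.25 = 0.1789
d₁ = [ln(250/230) + (0.052 − 0.007 + ½·0.16²)·1.25] / (σ√T) = (0.0834 + 0.0722) / 0.1789 = 0.8700 → 0.87
d₂ = 0.8700 − 0.1789 = 0.6911 → 0.69
Risk-neutral Pr[S_T < K] = N(−d₂) = N(-0.69) = 0.2451

0.2451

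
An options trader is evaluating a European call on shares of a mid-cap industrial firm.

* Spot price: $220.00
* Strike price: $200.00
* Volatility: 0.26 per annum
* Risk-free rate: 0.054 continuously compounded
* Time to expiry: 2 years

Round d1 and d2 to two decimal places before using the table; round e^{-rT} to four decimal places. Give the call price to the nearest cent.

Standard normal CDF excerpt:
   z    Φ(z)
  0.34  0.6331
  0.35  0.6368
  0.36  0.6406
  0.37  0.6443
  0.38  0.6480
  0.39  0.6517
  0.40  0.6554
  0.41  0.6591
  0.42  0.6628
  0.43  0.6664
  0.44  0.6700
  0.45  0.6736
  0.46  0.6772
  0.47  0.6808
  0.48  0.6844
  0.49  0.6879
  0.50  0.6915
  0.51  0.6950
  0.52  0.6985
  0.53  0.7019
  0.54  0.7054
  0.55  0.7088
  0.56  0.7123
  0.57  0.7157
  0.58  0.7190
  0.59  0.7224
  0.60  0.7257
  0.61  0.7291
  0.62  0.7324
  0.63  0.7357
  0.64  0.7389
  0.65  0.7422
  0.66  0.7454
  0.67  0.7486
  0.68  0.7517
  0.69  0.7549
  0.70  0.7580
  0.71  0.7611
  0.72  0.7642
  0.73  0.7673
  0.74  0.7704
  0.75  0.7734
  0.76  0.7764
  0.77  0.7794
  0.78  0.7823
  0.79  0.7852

$53.82

T = 2;  σ√T = 0.3677
d₁ = [ln(220/200) + (0.054 + 0.26²/2)·2] / 0.3677 = [0.0953 + 0.1756] / 0.3677 = 0.7368 which rounds to 0.74
d₂ = d₁ − σ√T = 0.7368 − 0.3677 = 0.3691 which rounds to 0.37
exp(−rT) = exp(−0.054·2) = 0.8976
N(d₁) = N(0.74) = 0.7704;  N(d₂) = N(0.37) = 0.6443
C = 220·0.7704 − 200·0.8976·0.6443 = 169.4880 − 115.6647 = 53.8233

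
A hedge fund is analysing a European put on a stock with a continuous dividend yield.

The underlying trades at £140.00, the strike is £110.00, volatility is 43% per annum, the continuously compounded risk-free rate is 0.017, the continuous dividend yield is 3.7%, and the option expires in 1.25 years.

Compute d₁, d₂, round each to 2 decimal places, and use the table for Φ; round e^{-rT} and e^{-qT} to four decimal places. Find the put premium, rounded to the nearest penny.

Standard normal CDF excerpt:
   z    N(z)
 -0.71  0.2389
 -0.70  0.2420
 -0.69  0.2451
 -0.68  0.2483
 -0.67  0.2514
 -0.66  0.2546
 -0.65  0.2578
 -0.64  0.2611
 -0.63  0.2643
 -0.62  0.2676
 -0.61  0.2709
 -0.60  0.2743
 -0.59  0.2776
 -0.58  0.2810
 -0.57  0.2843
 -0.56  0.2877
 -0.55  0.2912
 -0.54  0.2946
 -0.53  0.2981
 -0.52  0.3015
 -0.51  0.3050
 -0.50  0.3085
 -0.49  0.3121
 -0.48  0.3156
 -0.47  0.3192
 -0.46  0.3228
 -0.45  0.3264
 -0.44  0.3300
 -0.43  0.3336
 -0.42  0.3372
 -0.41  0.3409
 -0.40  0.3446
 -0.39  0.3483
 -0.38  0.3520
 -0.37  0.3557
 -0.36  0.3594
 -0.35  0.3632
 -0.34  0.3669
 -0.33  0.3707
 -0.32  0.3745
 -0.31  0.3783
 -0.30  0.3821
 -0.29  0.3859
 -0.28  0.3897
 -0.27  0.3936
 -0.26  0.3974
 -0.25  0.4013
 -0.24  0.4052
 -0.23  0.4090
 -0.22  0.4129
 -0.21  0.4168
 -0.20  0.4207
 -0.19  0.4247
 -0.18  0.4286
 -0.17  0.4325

£12.12

σ√T = 0.43·√1.25 = 0.4808
d₁ = [ln(140/110) + (0.017 − 0.037 + 0.43²/2)·1.25] / 0.4808 = [0.2412 + 0.0906] / 0.4808 = 0.6900 → 0.69
d₂ = d₁ − σ√T = 0.6900 − 0.4808 = 0.2093 → 0.21
exp(−qT) = exp(−0.037·1.25) = 0.9548;  exp(−rT) = exp(−0.017·1.25) = 0.9790
N(−d₂) = N(-0.21) = 0.4168;  N(−d₁) = N(-0.69) = 0.2451
P = 110·0.9790·0.4168 − 140·0.9548·0.2451 = 44.8852 − 32.7630 = 12.1222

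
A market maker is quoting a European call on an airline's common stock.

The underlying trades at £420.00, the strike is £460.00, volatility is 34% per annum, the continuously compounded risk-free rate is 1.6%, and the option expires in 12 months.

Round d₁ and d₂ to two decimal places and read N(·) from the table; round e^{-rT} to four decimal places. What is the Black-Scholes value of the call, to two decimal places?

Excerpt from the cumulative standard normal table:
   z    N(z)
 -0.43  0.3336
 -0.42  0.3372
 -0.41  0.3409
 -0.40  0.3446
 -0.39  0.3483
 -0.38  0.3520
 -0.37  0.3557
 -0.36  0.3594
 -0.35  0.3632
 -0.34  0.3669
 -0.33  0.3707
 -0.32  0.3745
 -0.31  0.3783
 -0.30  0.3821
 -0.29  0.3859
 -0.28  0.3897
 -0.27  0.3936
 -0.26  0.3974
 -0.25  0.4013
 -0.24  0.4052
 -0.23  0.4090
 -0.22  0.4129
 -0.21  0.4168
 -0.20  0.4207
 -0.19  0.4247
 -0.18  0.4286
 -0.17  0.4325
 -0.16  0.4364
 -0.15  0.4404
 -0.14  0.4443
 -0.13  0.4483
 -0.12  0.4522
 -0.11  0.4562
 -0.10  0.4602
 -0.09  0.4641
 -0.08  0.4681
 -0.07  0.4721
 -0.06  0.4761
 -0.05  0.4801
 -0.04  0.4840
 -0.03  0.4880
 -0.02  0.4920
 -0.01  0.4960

£43.97

σ√T = 0.34·√1 = 0.3400
d₁ = [ln(420/460) + (0.016 + ½·0.34²)·1] / (σ√T) = (-0.0910 + 0.0738) / 0.3400 = -0.0505 ⇒ -0.05
d₂ = -0.0505 − 0.3400 = -0.3905 ⇒ -0.39
exp(−rT) = exp(−0.016·1) = 0.9841
C = 420·N(-0.05) − 460·0.9841·N(-0.39) = 420·0.4801 − 460·0.9841·0.3483 = 201.6420 − 157.6705 = 43.9715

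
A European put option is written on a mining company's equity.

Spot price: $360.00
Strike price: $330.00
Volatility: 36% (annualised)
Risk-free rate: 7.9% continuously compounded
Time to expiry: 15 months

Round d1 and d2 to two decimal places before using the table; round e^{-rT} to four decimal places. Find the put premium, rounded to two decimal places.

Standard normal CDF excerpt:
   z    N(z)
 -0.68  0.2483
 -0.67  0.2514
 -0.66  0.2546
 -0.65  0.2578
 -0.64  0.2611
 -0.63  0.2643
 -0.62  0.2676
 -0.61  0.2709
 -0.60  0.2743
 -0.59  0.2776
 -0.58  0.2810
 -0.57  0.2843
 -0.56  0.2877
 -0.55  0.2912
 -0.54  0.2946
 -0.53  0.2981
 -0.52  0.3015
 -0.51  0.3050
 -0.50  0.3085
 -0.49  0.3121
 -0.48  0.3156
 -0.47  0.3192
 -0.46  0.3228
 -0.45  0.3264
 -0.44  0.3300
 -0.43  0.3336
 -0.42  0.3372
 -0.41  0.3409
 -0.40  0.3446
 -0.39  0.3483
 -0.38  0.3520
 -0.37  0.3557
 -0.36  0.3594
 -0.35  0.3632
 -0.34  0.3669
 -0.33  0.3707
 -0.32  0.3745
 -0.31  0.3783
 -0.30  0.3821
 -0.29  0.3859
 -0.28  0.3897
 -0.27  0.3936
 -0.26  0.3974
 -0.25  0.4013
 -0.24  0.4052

σ√T = 0.36 × 1.1180 = 0.4025
d₁ = [ln(360/330) + (0.079 + ½·0.36²)·1.25] / (σ√T) = (0.0870 + 0.1797) / 0.4025 = 0.6628 which rounds to 0.66
d₂ = 0.6628 − 0.4025 = 0.2603 which rounds to 0.26
e^(−rT) = e^(−0.079·1.25) = 0.9060
P = 330·0.9060·N(-0.26) − 360·N(-0.66) = 330·0.9060·0.3974 − 360·0.2546 = 118.8147 − 91.6560 = 27.1587

$27.16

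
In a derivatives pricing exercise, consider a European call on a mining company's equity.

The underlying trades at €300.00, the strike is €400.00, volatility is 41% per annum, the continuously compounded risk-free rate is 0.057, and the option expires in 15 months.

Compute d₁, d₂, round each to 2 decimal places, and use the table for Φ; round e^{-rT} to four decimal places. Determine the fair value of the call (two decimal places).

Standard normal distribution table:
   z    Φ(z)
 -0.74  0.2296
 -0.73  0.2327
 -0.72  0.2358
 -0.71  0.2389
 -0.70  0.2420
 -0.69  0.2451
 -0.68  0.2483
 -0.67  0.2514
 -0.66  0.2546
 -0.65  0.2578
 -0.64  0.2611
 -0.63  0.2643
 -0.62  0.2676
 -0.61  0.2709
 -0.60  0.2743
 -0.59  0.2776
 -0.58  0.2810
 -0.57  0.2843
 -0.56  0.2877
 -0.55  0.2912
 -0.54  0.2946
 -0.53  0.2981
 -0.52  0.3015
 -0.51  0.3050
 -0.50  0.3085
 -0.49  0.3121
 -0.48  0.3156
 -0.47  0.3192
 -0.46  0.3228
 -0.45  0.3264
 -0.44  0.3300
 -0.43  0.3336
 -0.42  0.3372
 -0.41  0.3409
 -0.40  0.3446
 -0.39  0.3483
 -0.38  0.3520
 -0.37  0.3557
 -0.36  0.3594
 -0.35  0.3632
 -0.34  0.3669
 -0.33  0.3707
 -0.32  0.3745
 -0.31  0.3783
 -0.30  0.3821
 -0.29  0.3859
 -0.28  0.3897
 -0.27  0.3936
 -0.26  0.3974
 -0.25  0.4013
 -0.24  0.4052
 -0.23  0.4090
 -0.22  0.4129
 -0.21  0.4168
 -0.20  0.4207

σ√T = 0.41·√1.25 = 0.4584
d₁ = [ln(300/400) + (0.057 + ½·0.41²)·1.25] / (σ√T) = (-0.2877 + 0.1763) / 0.4584 = -0.2430 ⇒ -0.24
d₂ = -0.2430 − 0.4584 = -0.7013 ⇒ -0.70
e^(−rT) = e^(−0.057·1.25) = 0.9312
C = 300·N(-0.24) − 400·0.9312·N(-0.70) = 300·0.4052 − 400·0.9312·0.2420 = 121.5600 − 90.1402 = 31.4198

€31.42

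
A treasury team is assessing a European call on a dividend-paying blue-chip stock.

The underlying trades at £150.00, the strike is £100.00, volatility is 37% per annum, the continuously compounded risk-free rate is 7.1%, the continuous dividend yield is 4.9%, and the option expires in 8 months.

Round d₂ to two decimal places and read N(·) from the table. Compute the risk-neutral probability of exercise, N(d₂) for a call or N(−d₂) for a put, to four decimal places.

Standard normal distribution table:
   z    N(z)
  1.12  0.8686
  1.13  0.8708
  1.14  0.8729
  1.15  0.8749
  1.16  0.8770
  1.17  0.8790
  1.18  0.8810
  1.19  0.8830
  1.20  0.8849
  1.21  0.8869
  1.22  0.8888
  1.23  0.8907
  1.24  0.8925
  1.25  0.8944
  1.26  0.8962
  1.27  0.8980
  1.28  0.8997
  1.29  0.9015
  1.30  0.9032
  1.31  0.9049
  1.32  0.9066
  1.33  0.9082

T = 0.6667;  σ√T = 0.3021
d₁ = [ln(150/100) + (0.071 − 0.049 + 0.37²/2)·0.6667] / 0.3021 = [0.4055 + 0.0603] / 0.3021 = 1.5417 ≈ 1.54
d₂ = d₁ − σ√T = 1.5417 − 0.3021 = 1.2396 ≈ 1.24
Pr(exercise) under Q = N(d₂) = 0.8925

0.8925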